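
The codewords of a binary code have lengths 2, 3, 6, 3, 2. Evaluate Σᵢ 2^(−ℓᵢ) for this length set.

0.765625

With common denominator 2^6 = 64: Σ 2^(−ℓᵢ) = 16/64 + 8/64 + 1/64 + 8/64 + 16/64 = 49/64 = 0.765625.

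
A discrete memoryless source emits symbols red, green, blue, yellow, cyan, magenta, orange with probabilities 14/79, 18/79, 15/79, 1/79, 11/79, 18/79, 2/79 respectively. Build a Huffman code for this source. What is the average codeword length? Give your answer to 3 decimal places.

Repeatedly combine the two least-probable nodes; the expected code length is the sum of the merged weights.
merge 1/79 + 2/79 → 3/79
merge 3/79 + 11/79 → 14/79
merge 14/79 + 14/79 → 28/79
merge 15/79 + 18/79 → 33/79
merge 18/79 + 28/79 → 46/79
merge 33/79 + 46/79 → 1
L = 3/79 + 14/79 + 28/79 + 33/79 + 46/79 + 1 = 203/79 ≈ 2.570 bits/symbol.

2.570 bits/symbol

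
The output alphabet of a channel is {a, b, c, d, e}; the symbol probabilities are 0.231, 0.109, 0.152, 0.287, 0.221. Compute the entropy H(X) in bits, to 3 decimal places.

H = −Σ pᵢ log₂ pᵢ.
−0.231·log₂(0.231) = 0.4883
−0.109·log₂(0.109) = 0.3485
−0.152·log₂(0.152) = 0.4131
−0.287·log₂(0.287) = 0.5169
−0.221·log₂(0.221) = 0.4813
Sum ≈ 2.2482 → 2.248 bits.

2.248 bits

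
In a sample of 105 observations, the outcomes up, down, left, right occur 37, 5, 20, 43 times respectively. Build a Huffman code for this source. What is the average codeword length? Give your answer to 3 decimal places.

1.829 bits/symbol

Probabilities are the counts divided by 105.
Repeatedly combine the two least-probable nodes; the expected code length is the sum of the merged weights.
merge 1/21 + 4/21 → 5/21
merge 5/21 + 37/105 → 62/105
merge 43/105 + 62/105 → 1
L = 5/21 + 62/105 + 1 = 64/35 ≈ 1.829 bits/symbol.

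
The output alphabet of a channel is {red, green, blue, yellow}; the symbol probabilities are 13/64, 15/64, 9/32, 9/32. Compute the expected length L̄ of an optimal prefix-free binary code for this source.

2 bits/symbol

Repeatedly combine the two least-probable nodes; the expected code length is the sum of the merged weights.
merge 13/64 + 15/64 → 7/16
merge 9/32 + 9/32 → 9/16
merge 7/16 + 9/16 → 1
L = 7/16 + 9/16 + 1 = 2 bits/symbol.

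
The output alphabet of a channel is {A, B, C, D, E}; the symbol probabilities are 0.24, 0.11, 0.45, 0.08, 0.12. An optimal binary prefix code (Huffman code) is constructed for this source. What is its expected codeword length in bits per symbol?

2.05 bits/symbol

Repeatedly combine the two least-probable nodes; the expected code length is the sum of the merged weights.
merge 2/25 + 11/100 → 19/100
merge 3/25 + 19/100 → 31/100
merge 6/25 + 31/100 → 11/20
merge 9/20 + 11/20 → 1
L = 19/100 + 31/100 + 11/20 + 1 = 41/20 = 2.05 bits/symbol.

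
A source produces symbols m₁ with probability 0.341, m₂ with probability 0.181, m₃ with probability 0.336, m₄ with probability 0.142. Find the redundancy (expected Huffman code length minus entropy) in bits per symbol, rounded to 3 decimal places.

0.078 bits

Entropy H = −Σ p log₂ p ≈ 1.9042 bits.
Huffman merges: 71/500+181/1000→323/1000; 323/1000+42/125→659/1000; 341/1000+659/1000→1. L = 991/500 ≈ 1.9820.
L − H = 1.9820 − 1.9042 = 0.078 bits.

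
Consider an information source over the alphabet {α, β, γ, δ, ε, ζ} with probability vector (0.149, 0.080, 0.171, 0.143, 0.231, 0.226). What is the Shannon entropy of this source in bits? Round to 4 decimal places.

2.5109 bits

H = −Σ pᵢ log₂ pᵢ.
−0.149·log₂(0.149) = 0.4092
−0.080·log₂(0.080) = 0.2915
−0.171·log₂(0.171) = 0.4357
−0.143·log₂(0.143) = 0.4012
−0.231·log₂(0.231) = 0.4883
−0.226·log₂(0.226) = 0.4849
Sum ≈ 2.5109 → 2.5109 bits.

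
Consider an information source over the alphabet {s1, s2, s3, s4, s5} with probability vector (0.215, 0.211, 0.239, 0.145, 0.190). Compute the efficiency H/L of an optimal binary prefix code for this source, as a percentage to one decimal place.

Entropy H = −Σ p log₂ p ≈ 2.3031 bits.
Huffman merges: 29/200+19/100→67/200; 211/1000+43/200→213/500; 239/1000+67/200→287/500; 213/500+287/500→1. L = 467/200 ≈ 2.3350.
Efficiency = H/L = 2.3031/2.3350 = 98.6%.

98.6%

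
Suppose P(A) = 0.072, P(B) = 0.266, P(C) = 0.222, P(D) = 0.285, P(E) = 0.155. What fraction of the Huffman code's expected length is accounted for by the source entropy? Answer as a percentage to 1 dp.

Entropy H = −Σ p log₂ p ≈ 2.1966 bits.
Huffman merges: 9/125+31/200→227/1000; 111/500+227/1000→449/1000; 133/500+57/200→551/1000; 449/1000+551/1000→1. L = 2227/1000 ≈ 2.2270.
Efficiency = H/L = 2.1966/2.2270 = 98.6%.

98.6%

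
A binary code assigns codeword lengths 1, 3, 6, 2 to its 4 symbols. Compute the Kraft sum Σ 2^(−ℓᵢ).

With common denominator 2^6 = 64: Σ 2^(−ℓᵢ) = 32/64 + 8/64 + 1/64 + 16/64 = 57/64 = 0.890625.

0.890625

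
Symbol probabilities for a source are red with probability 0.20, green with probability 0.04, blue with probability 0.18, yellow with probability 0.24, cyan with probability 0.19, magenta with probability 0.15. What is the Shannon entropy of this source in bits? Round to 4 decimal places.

H = −Σ pᵢ log₂ pᵢ.
−0.20·log₂(0.20) = 0.4644
−0.04·log₂(0.04) = 0.1858
−0.18·log₂(0.18) = 0.4453
−0.24·log₂(0.24) = 0.4941
−0.19·log₂(0.19) = 0.4552
−0.15·log₂(0.15) = 0.4105
Sum ≈ 2.4554 → 2.4554 bits.

2.4554 bits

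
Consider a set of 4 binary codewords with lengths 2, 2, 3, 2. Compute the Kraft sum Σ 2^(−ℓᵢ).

With common denominator 2^3 = 8: Σ 2^(−ℓᵢ) = 2/8 + 2/8 + 1/8 + 2/8 = 7/8 = 0.875.

0.875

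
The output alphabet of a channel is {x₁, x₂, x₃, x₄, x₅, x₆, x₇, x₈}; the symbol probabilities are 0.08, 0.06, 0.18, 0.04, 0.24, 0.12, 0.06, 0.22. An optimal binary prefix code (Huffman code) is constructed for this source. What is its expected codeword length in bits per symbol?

Repeatedly combine the two least-probable nodes; the expected code length is the sum of the merged weights.
merge 1/25 + 3/50 → 1/10
merge 3/50 + 2/25 → 7/50
merge 1/10 + 3/25 → 11/50
merge 7/50 + 9/50 → 8/25
merge 11/50 + 11/50 → 11/25
merge 6/25 + 8/25 → 14/25
merge 11/25 + 14/25 → 1
L = 1/10 + 7/50 + 11/50 + 8/25 + 11/25 + 14/25 + 1 = 139/50 = 2.78 bits/symbol.

2.78 bits/symbol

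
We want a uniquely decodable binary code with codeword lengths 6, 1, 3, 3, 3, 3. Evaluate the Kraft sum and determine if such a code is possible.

With common denominator 2^6 = 64: Σ 2^(−ℓᵢ) = 1/64 + 32/64 + 8/64 + 8/64 + 8/64 + 8/64 = 65/64 = 1.015625.
Kraft's inequality requires Σ ≤ 1; here Σ = 1.015625 > 1, so no such prefix code exists.

1.015625; no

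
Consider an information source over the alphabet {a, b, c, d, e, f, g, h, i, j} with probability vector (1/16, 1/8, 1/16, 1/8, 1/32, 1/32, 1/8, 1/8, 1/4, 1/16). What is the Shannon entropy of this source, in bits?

Each probability is a power of 1/2, so log₂(1/p) is an integer.
H = Σ p·log₂(1/p) = 1/16·4 + 1/8·3 + 1/16·4 + 1/8·3 + 1/32·5 + 1/32·5 + 1/8·3 + 1/8·3 + 1/4·2 + 1/16·4 = 3.0625 bits.

3.0625 bits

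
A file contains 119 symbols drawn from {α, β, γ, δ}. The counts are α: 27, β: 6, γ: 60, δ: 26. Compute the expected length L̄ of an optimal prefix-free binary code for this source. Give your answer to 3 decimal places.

1.765 bits/symbol

Probabilities are the counts divided by 119.
Repeatedly combine the two least-probable nodes; the expected code length is the sum of the merged weights.
merge 6/119 + 26/119 → 32/119
merge 27/119 + 32/119 → 59/119
merge 59/119 + 60/119 → 1
L = 32/119 + 59/119 + 1 = 30/17 ≈ 1.765 bits/symbol.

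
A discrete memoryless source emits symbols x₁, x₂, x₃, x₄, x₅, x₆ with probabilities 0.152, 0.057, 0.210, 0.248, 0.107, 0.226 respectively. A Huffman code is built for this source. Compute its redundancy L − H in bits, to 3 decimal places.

Entropy H = −Σ p log₂ p ≈ 2.4503 bits.
Huffman merges: 57/1000+107/1000→41/250; 19/125+41/250→79/250; 21/100+113/500→109/250; 31/125+79/250→141/250; 109/250+141/250→1. L = 62/25 ≈ 2.4800.
L − H = 2.4800 − 2.4503 = 0.030 bits.

0.030 bits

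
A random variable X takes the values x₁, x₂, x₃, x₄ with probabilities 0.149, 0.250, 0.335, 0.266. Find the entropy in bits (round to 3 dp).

H = −Σ pᵢ log₂ pᵢ.
−0.149·log₂(0.149) = 0.4092
−0.250·log₂(0.250) = 0.5000
−0.335·log₂(0.335) = 0.5286
−0.266·log₂(0.266) = 0.5082
Sum ≈ 1.9460 → 1.946 bits.

1.946 bits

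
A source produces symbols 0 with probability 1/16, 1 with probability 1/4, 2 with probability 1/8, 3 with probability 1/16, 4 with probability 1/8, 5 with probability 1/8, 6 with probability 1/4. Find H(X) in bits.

Each probability is a power of 1/2, so log₂(1/p) is an integer.
H = Σ p·log₂(1/p) = 1/16·4 + 1/4·2 + 1/8·3 + 1/16·4 + 1/8·3 + 1/8·3 + 1/4·2 = 2.625 bits.

2.625 bits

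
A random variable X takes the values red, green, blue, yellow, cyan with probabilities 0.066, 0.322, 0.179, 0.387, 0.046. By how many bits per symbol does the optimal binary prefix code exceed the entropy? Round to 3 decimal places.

0.052 bits

Entropy H = −Σ p log₂ p ≈ 1.9639 bits.
Huffman merges: 23/500+33/500→14/125; 14/125+179/1000→291/1000; 291/1000+161/500→613/1000; 387/1000+613/1000→1. L = 252/125 ≈ 2.0160.
L − H = 2.0160 − 1.9639 = 0.052 bits.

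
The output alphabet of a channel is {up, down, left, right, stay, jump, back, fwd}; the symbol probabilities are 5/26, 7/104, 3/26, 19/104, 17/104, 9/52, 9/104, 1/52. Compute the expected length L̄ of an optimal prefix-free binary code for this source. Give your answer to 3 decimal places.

2.885 bits/symbol

Repeatedly combine the two least-probable nodes; the expected code length is the sum of the merged weights.
merge 1/52 + 7/104 → 9/104
merge 9/104 + 9/104 → 9/52
merge 3/26 + 17/104 → 29/104
merge 9/52 + 9/52 → 9/26
merge 19/104 + 5/26 → 3/8
merge 29/104 + 9/26 → 5/8
merge 3/8 + 5/8 → 1
L = 9/104 + 9/52 + 29/104 + 9/26 + 3/8 + 5/8 + 1 = 75/26 ≈ 2.885 bits/symbol.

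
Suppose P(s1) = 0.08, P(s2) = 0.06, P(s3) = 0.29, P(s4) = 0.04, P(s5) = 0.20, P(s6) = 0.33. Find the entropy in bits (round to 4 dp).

2.2309 bits

H = −Σ pᵢ log₂ pᵢ.
−0.08·log₂(0.08) = 0.2915
−0.06·log₂(0.06) = 0.2435
−0.29·log₂(0.29) = 0.5179
−0.04·log₂(0.04) = 0.1858
−0.20·log₂(0.20) = 0.4644
−0.33·log₂(0.33) = 0.5278
Sum ≈ 2.2309 → 2.2309 bits.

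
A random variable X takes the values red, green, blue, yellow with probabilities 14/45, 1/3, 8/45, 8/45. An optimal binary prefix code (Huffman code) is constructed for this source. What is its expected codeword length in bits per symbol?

Repeatedly combine the two least-probable nodes; the expected code length is the sum of the merged weights.
merge 8/45 + 8/45 → 16/45
merge 14/45 + 1/3 → 29/45
merge 16/45 + 29/45 → 1
L = 16/45 + 29/45 + 1 = 2 bits/symbol.

2 bits/symbol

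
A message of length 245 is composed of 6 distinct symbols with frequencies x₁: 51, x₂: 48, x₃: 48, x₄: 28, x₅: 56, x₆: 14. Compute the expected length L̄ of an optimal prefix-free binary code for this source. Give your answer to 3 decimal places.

2.539 bits/symbol

Probabilities are the counts divided by 245.
Repeatedly combine the two least-probable nodes; the expected code length is the sum of the merged weights.
merge 2/35 + 4/35 → 6/35
merge 6/35 + 48/245 → 18/49
merge 48/245 + 51/245 → 99/245
merge 8/35 + 18/49 → 146/245
merge 99/245 + 146/245 → 1
L = 6/35 + 18/49 + 99/245 + 146/245 + 1 = 622/245 ≈ 2.539 bits/symbol.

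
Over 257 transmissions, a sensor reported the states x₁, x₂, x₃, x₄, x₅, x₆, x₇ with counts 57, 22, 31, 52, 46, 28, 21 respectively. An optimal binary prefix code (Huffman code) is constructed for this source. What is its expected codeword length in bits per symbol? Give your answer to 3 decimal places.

Probabilities are the counts divided by 257.
Repeatedly combine the two least-probable nodes; the expected code length is the sum of the merged weights.
merge 21/257 + 22/257 → 43/257
merge 28/257 + 31/257 → 59/257
merge 43/257 + 46/257 → 89/257
merge 52/257 + 57/257 → 109/257
merge 59/257 + 89/257 → 148/257
merge 109/257 + 148/257 → 1
L = 43/257 + 59/257 + 89/257 + 109/257 + 148/257 + 1 = 705/257 ≈ 2.743 bits/symbol.

2.743 bits/symbol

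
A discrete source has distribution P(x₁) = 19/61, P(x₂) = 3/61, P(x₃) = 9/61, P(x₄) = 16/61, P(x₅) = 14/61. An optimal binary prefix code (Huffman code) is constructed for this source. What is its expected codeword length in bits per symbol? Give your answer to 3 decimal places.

2.197 bits/symbol

Repeatedly combine the two least-probable nodes; the expected code length is the sum of the merged weights.
merge 3/61 + 9/61 → 12/61
merge 12/61 + 14/61 → 26/61
merge 16/61 + 19/61 → 35/61
merge 26/61 + 35/61 → 1
L = 12/61 + 26/61 + 35/61 + 1 = 134/61 ≈ 2.197 bits/symbol.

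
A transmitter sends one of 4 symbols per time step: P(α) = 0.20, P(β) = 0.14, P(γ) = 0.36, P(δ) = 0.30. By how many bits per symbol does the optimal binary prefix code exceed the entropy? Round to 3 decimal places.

0.067 bits

Entropy H = −Σ p log₂ p ≈ 1.9132 bits.
Huffman merges: 7/50+1/5→17/50; 3/10+17/50→16/25; 9/25+16/25→1. L = 99/50 ≈ 1.9800.
L − H = 1.9800 − 1.9132 = 0.067 bits.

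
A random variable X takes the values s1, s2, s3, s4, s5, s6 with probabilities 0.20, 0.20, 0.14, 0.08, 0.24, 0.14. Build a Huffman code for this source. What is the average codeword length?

2.56 bits/symbol

Repeatedly combine the two least-probable nodes; the expected code length is the sum of the merged weights.
merge 2/25 + 7/50 → 11/50
merge 7/50 + 1/5 → 17/50
merge 1/5 + 11/50 → 21/50
merge 6/25 + 17/50 → 29/50
merge 21/50 + 29/50 → 1
L = 11/50 + 17/50 + 21/50 + 29/50 + 1 = 64/25 = 2.56 bits/symbol.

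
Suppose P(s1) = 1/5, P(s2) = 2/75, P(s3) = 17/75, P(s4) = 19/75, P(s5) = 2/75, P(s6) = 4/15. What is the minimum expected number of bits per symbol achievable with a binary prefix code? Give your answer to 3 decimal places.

Repeatedly combine the two least-probable nodes; the expected code length is the sum of the merged weights.
merge 2/75 + 2/75 → 4/75
merge 4/75 + 1/5 → 19/75
merge 17/75 + 19/75 → 12/25
merge 19/75 + 4/15 → 13/25
merge 12/25 + 13/25 → 1
L = 4/75 + 19/75 + 12/25 + 13/25 + 1 = 173/75 ≈ 2.307 bits/symbol.

2.307 bits/symbol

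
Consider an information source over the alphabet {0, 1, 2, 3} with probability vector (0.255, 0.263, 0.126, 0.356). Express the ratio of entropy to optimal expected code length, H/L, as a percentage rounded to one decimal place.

95.8%

Entropy H = −Σ p log₂ p ≈ 1.9165 bits.
Huffman merges: 63/500+51/200→381/1000; 263/1000+89/250→619/1000; 381/1000+619/1000→1. L = 2 ≈ 2.0000.
Efficiency = H/L = 1.9165/2.0000 = 95.8%.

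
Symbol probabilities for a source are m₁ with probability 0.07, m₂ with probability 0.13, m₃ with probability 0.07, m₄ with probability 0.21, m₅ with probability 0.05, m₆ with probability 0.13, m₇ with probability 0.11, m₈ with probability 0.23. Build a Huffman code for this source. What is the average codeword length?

Repeatedly combine the two least-probable nodes; the expected code length is the sum of the merged weights.
merge 1/20 + 7/100 → 3/25
merge 7/100 + 11/100 → 9/50
merge 3/25 + 13/100 → 1/4
merge 13/100 + 9/50 → 31/100
merge 21/100 + 23/100 → 11/25
merge 1/4 + 31/100 → 14/25
merge 11/25 + 14/25 → 1
L = 3/25 + 9/50 + 1/4 + 31/100 + 11/25 + 14/25 + 1 = 143/50 = 2.86 bits/symbol.

2.86 bits/symbol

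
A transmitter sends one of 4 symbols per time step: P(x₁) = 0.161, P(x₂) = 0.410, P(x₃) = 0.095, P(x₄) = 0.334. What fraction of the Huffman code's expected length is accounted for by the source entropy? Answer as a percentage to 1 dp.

Entropy H = −Σ p log₂ p ≈ 1.8026 bits.
Huffman merges: 19/200+161/1000→32/125; 32/125+167/500→59/100; 41/100+59/100→1. L = 923/500 ≈ 1.8460.
Efficiency = H/L = 1.8026/1.8460 = 97.7%.

97.7%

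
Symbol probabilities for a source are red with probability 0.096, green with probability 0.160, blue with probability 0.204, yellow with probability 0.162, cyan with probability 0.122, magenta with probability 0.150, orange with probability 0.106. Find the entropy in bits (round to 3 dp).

2.765 bits

H = −Σ pᵢ log₂ pᵢ.
−0.096·log₂(0.096) = 0.3246
−0.160·log₂(0.160) = 0.4230
−0.204·log₂(0.204) = 0.4678
−0.162·log₂(0.162) = 0.4254
−0.122·log₂(0.122) = 0.3703
−0.150·log₂(0.150) = 0.4105
−0.106·log₂(0.106) = 0.3432
Sum ≈ 2.7649 → 2.765 bits.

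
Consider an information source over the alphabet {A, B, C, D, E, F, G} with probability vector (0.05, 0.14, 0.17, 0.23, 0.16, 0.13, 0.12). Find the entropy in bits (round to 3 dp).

2.708 bits

H = −Σ pᵢ log₂ pᵢ.
−0.05·log₂(0.05) = 0.2161
−0.14·log₂(0.14) = 0.3971
−0.17·log₂(0.17) = 0.4346
−0.23·log₂(0.23) = 0.4877
−0.16·log₂(0.16) = 0.4230
−0.13·log₂(0.13) = 0.3826
−0.12·log₂(0.12) = 0.3671
Sum ≈ 2.7082 → 2.708 bits.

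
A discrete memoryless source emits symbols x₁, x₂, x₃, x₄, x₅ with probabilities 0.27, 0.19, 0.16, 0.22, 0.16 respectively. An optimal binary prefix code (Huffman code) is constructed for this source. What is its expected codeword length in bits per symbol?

Repeatedly combine the two least-probable nodes; the expected code length is the sum of the merged weights.
merge 4/25 + 4/25 → 8/25
merge 19/100 + 11/50 → 41/100
merge 27/100 + 8/25 → 59/100
merge 41/100 + 59/100 → 1
L = 8/25 + 41/100 + 59/100 + 1 = 58/25 = 2.32 bits/symbol.

2.32 bits/symbol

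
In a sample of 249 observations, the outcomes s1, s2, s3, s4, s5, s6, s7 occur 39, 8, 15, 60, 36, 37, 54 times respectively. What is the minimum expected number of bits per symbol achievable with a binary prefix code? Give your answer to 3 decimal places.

2.635 bits/symbol

Probabilities are the counts divided by 249.
Repeatedly combine the two least-probable nodes; the expected code length is the sum of the merged weights.
merge 8/249 + 5/83 → 23/249
merge 23/249 + 12/83 → 59/249
merge 37/249 + 13/83 → 76/249
merge 18/83 + 59/249 → 113/249
merge 20/83 + 76/249 → 136/249
merge 113/249 + 136/249 → 1
L = 23/249 + 59/249 + 76/249 + 113/249 + 136/249 + 1 = 656/249 ≈ 2.635 bits/symbol.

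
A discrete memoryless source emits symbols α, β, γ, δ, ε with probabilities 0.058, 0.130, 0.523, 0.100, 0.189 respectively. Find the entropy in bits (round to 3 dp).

H = −Σ pᵢ log₂ pᵢ.
−0.058·log₂(0.058) = 0.2383
−0.130·log₂(0.130) = 0.3826
−0.523·log₂(0.523) = 0.4891
−0.100·log₂(0.100) = 0.3322
−0.189·log₂(0.189) = 0.4543
Sum ≈ 1.8964 → 1.896 bits.

1.896 bits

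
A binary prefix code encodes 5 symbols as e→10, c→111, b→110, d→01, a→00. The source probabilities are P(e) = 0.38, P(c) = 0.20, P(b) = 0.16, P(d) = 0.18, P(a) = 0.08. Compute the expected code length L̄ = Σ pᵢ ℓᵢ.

L̄ = Σ pᵢ·ℓᵢ = 0.38·2 + 0.20·3 + 0.16·3 + 0.18·2 + 0.08·2 = 2.36 bits/symbol.

2.36 bits/symbol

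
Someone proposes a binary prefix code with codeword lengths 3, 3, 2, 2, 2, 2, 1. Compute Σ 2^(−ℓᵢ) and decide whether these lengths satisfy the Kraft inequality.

With common denominator 2^3 = 8: Σ 2^(−ℓᵢ) = 1/8 + 1/8 + 2/8 + 2/8 + 2/8 + 2/8 + 4/8 = 14/8 = 1.75.
Kraft's inequality requires Σ ≤ 1; here Σ = 1.75 > 1, so no such prefix code exists.

1.75; no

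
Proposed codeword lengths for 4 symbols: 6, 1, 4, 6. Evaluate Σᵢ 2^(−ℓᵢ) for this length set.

0.59375

With common denominator 2^6 = 64: Σ 2^(−ℓᵢ) = 1/64 + 32/64 + 4/64 + 1/64 = 38/64 = 0.59375.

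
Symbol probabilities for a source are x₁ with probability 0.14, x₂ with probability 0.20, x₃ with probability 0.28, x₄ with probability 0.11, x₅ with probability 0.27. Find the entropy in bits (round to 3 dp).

2.236 bits

H = −Σ pᵢ log₂ pᵢ.
−0.14·log₂(0.14) = 0.3971
−0.20·log₂(0.20) = 0.4644
−0.28·log₂(0.28) = 0.5142
−0.11·log₂(0.11) = 0.3503
−0.27·log₂(0.27) = 0.5100
Sum ≈ 2.2360 → 2.236 bits.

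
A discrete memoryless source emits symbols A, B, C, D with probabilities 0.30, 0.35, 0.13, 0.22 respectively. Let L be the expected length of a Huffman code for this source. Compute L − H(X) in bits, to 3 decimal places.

0.086 bits

Entropy H = −Σ p log₂ p ≈ 1.9144 bits.
Huffman merges: 13/100+11/50→7/20; 3/10+7/20→13/20; 7/20+13/20→1. L = 2 ≈ 2.0000.
L − H = 2.0000 − 1.9144 = 0.086 bits.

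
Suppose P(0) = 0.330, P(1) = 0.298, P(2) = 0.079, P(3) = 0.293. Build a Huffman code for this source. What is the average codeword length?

Repeatedly combine the two least-probable nodes; the expected code length is the sum of the merged weights.
merge 79/1000 + 293/1000 → 93/250
merge 149/500 + 33/100 → 157/250
merge 93/250 + 157/250 → 1
L = 93/250 + 157/250 + 1 = 2 bits/symbol.

2 bits/symbol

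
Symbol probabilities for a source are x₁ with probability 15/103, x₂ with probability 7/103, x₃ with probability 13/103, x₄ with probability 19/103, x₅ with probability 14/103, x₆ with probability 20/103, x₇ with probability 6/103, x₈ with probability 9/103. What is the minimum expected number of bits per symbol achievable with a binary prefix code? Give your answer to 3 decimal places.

Repeatedly combine the two least-probable nodes; the expected code length is the sum of the merged weights.
merge 6/103 + 7/103 → 13/103
merge 9/103 + 13/103 → 22/103
merge 13/103 + 14/103 → 27/103
merge 15/103 + 19/103 → 34/103
merge 20/103 + 22/103 → 42/103
merge 27/103 + 34/103 → 61/103
merge 42/103 + 61/103 → 1
L = 13/103 + 22/103 + 27/103 + 34/103 + 42/103 + 61/103 + 1 = 302/103 ≈ 2.932 bits/symbol.

2.932 bits/symbol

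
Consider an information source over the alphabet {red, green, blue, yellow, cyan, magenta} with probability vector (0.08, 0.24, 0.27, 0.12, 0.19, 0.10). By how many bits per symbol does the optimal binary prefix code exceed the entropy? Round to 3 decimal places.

0.030 bits

Entropy H = −Σ p log₂ p ≈ 2.4502 bits.
Huffman merges: 2/25+1/10→9/50; 3/25+9/50→3/10; 19/100+6/25→43/100; 27/100+3/10→57/100; 43/100+57/100→1. L = 62/25 ≈ 2.4800.
L − H = 2.4800 − 2.4502 = 0.030 bits.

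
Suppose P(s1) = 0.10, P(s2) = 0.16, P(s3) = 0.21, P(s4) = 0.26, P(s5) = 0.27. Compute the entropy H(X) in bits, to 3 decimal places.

H = −Σ pᵢ log₂ pᵢ.
−0.10·log₂(0.10) = 0.3322
−0.16·log₂(0.16) = 0.4230
−0.21·log₂(0.21) = 0.4728
−0.26·log₂(0.26) = 0.5053
−0.27·log₂(0.27) = 0.5100
Sum ≈ 2.2433 → 2.243 bits.

2.243 bits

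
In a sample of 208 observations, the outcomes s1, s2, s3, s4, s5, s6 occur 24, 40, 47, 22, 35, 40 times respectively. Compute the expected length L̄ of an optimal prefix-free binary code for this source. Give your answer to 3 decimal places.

Probabilities are the counts divided by 208.
Repeatedly combine the two least-probable nodes; the expected code length is the sum of the merged weights.
merge 11/104 + 3/26 → 23/104
merge 35/208 + 5/26 → 75/208
merge 5/26 + 23/104 → 43/104
merge 47/208 + 75/208 → 61/104
merge 43/104 + 61/104 → 1
L = 23/104 + 75/208 + 43/104 + 61/104 + 1 = 537/208 ≈ 2.582 bits/symbol.

2.582 bits/symbol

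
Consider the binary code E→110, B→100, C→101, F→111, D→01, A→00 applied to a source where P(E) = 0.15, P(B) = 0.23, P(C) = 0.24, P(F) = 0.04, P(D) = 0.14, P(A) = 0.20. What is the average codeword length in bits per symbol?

L̄ = Σ pᵢ·ℓᵢ = 0.15·3 + 0.23·3 + 0.24·3 + 0.04·3 + 0.14·2 + 0.20·2 = 2.66 bits/symbol.

2.66 bits/symbol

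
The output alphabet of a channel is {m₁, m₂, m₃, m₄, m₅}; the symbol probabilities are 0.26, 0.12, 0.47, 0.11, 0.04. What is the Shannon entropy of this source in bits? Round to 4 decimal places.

H = −Σ pᵢ log₂ pᵢ.
−0.26·log₂(0.26) = 0.5053
−0.12·log₂(0.12) = 0.3671
−0.47·log₂(0.47) = 0.5120
−0.11·log₂(0.11) = 0.3503
−0.04·log₂(0.04) = 0.1858
Sum ≈ 1.9204 → 1.9204 bits.

1.9204 bits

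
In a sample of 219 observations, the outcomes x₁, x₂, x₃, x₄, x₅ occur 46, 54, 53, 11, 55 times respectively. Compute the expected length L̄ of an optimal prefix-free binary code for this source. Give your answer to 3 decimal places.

Probabilities are the counts divided by 219.
Repeatedly combine the two least-probable nodes; the expected code length is the sum of the merged weights.
merge 11/219 + 46/219 → 19/73
merge 53/219 + 18/73 → 107/219
merge 55/219 + 19/73 → 112/219
merge 107/219 + 112/219 → 1
L = 19/73 + 107/219 + 112/219 + 1 = 165/73 ≈ 2.260 bits/symbol.

2.260 bits/symbol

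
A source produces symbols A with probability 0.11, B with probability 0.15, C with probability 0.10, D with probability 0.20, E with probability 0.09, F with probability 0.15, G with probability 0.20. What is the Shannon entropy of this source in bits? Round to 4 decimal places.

H = −Σ pᵢ log₂ pᵢ.
−0.11·log₂(0.11) = 0.3503
−0.15·log₂(0.15) = 0.4105
−0.10·log₂(0.10) = 0.3322
−0.20·log₂(0.20) = 0.4644
−0.09·log₂(0.09) = 0.3127
−0.15·log₂(0.15) = 0.4105
−0.20·log₂(0.20) = 0.4644
Sum ≈ 2.7450 → 2.7450 bits.

2.7450 bits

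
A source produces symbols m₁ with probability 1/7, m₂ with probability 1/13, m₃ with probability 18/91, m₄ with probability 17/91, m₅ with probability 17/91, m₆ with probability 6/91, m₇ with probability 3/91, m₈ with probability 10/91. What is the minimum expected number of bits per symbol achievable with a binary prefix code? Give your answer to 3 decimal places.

Repeatedly combine the two least-probable nodes; the expected code length is the sum of the merged weights.
merge 3/91 + 6/91 → 9/91
merge 1/13 + 9/91 → 16/91
merge 10/91 + 1/7 → 23/91
merge 16/91 + 17/91 → 33/91
merge 17/91 + 18/91 → 5/13
merge 23/91 + 33/91 → 8/13
merge 5/13 + 8/13 → 1
L = 9/91 + 16/91 + 23/91 + 33/91 + 5/13 + 8/13 + 1 = 263/91 ≈ 2.890 bits/symbol.

2.890 bits/symbol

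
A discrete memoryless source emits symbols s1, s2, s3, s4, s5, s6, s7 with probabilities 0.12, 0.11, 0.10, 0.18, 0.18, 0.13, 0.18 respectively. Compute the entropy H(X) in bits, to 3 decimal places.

H = −Σ pᵢ log₂ pᵢ.
−0.12·log₂(0.12) = 0.3671
−0.11·log₂(0.11) = 0.3503
−0.10·log₂(0.10) = 0.3322
−0.18·log₂(0.18) = 0.4453
−0.18·log₂(0.18) = 0.4453
−0.13·log₂(0.13) = 0.3826
−0.18·log₂(0.18) = 0.4453
Sum ≈ 2.7681 → 2.768 bits.

2.768 bits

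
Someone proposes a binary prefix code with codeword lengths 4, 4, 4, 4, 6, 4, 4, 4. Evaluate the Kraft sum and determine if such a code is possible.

0.453125; yes

With common denominator 2^6 = 64: Σ 2^(−ℓᵢ) = 4/64 + 4/64 + 4/64 + 4/64 + 1/64 + 4/64 + 4/64 + 4/64 = 29/64 = 0.453125.
Kraft's inequality requires Σ ≤ 1; here Σ = 0.453125 ≤ 1, so such a prefix code exists.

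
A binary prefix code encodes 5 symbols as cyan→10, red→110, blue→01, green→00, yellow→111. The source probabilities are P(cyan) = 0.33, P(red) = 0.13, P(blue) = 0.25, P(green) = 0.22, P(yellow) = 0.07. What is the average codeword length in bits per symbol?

L̄ = Σ pᵢ·ℓᵢ = 0.33·2 + 0.13·3 + 0.25·2 + 0.22·2 + 0.07·3 = 2.2 bits/symbol.

2.2 bits/symbol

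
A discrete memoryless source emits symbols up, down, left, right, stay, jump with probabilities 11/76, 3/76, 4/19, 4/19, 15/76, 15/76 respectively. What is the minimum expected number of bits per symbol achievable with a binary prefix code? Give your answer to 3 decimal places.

Repeatedly combine the two least-probable nodes; the expected code length is the sum of the merged weights.
merge 3/76 + 11/76 → 7/38
merge 7/38 + 15/76 → 29/76
merge 15/76 + 4/19 → 31/76
merge 4/19 + 29/76 → 45/76
merge 31/76 + 45/76 → 1
L = 7/38 + 29/76 + 31/76 + 45/76 + 1 = 195/76 ≈ 2.566 bits/symbol.

2.566 bits/symbol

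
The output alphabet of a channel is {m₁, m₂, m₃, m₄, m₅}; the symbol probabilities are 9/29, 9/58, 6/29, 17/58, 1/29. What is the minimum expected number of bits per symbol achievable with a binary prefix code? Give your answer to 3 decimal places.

Repeatedly combine the two least-probable nodes; the expected code length is the sum of the merged weights.
merge 1/29 + 9/58 → 11/58
merge 11/58 + 6/29 → 23/58
merge 17/58 + 9/29 → 35/58
merge 23/58 + 35/58 → 1
L = 11/58 + 23/58 + 35/58 + 1 = 127/58 ≈ 2.190 bits/symbol.

2.190 bits/symbol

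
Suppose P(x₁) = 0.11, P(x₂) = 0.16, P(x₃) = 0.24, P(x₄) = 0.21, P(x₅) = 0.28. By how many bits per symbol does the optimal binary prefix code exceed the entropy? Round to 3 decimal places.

0.016 bits

Entropy H = −Σ p log₂ p ≈ 2.2545 bits.
Huffman merges: 11/100+4/25→27/100; 21/100+6/25→9/20; 27/100+7/25→11/20; 9/20+11/20→1. L = 227/100 ≈ 2.2700.
L − H = 2.2700 − 2.2545 = 0.016 bits.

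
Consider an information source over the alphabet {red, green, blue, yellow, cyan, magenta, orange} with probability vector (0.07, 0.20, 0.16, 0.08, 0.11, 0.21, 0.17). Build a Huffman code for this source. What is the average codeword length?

2.74 bits/symbol

Repeatedly combine the two least-probable nodes; the expected code length is the sum of the merged weights.
merge 7/100 + 2/25 → 3/20
merge 11/100 + 3/20 → 13/50
merge 4/25 + 17/100 → 33/100
merge 1/5 + 21/100 → 41/100
merge 13/50 + 33/100 → 59/100
merge 41/100 + 59/100 → 1
L = 3/20 + 13/50 + 33/100 + 41/100 + 59/100 + 1 = 137/50 = 2.74 bits/symbol.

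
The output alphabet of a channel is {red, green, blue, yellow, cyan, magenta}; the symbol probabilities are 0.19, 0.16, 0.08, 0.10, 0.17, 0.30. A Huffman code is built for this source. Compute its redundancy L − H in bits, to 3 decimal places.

Entropy H = −Σ p log₂ p ≈ 2.4576 bits.
Huffman merges: 2/25+1/10→9/50; 4/25+17/100→33/100; 9/50+19/100→37/100; 3/10+33/100→63/100; 37/100+63/100→1. L = 251/100 ≈ 2.5100.
L − H = 2.5100 − 2.4576 = 0.052 bits.

0.052 bits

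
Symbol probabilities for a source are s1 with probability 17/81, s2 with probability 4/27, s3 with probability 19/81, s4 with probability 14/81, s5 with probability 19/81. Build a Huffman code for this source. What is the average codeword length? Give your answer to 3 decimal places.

Repeatedly combine the two least-probable nodes; the expected code length is the sum of the merged weights.
merge 4/27 + 14/81 → 26/81
merge 17/81 + 19/81 → 4/9
merge 19/81 + 26/81 → 5/9
merge 4/9 + 5/9 → 1
L = 26/81 + 4/9 + 5/9 + 1 = 188/81 ≈ 2.321 bits/symbol.

2.321 bits/symbol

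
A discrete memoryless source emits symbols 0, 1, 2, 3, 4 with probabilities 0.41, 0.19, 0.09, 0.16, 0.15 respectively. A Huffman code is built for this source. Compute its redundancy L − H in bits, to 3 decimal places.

0.051 bits

Entropy H = −Σ p log₂ p ≈ 2.1288 bits.
Huffman merges: 9/100+3/20→6/25; 4/25+19/100→7/20; 6/25+7/20→59/100; 41/100+59/100→1. L = 109/50 ≈ 2.1800.
L − H = 2.1800 − 2.1288 = 0.051 bits.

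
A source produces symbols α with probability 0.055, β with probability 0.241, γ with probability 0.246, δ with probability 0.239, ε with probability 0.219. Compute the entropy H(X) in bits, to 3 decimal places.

H = −Σ pᵢ log₂ pᵢ.
−0.055·log₂(0.055) = 0.2301
−0.241·log₂(0.241) = 0.4947
−0.246·log₂(0.246) = 0.4977
−0.239·log₂(0.239) = 0.4935
−0.219·log₂(0.219) = 0.4798
Sum ≈ 2.1960 → 2.196 bits.

2.196 bits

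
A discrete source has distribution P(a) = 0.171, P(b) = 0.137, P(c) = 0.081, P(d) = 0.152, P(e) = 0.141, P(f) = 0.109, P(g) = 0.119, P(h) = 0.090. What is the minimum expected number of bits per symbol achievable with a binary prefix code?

3 bits/symbol

Repeatedly combine the two least-probable nodes; the expected code length is the sum of the merged weights.
merge 81/1000 + 9/100 → 171/1000
merge 109/1000 + 119/1000 → 57/250
merge 137/1000 + 141/1000 → 139/500
merge 19/125 + 171/1000 → 323/1000
merge 171/1000 + 57/250 → 399/1000
merge 139/500 + 323/1000 → 601/1000
merge 399/1000 + 601/1000 → 1
L = 171/1000 + 57/250 + 139/500 + 323/1000 + 399/1000 + 601/1000 + 1 = 3 bits/symbol.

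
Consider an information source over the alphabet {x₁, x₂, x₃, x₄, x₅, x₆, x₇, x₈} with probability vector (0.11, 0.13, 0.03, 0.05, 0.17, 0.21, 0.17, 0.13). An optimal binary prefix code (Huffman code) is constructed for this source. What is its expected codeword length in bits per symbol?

Repeatedly combine the two least-probable nodes; the expected code length is the sum of the merged weights.
merge 3/100 + 1/20 → 2/25
merge 2/25 + 11/100 → 19/100
merge 13/100 + 13/100 → 13/50
merge 17/100 + 17/100 → 17/50
merge 19/100 + 21/100 → 2/5
merge 13/50 + 17/50 → 3/5
merge 2/5 + 3/5 → 1
L = 2/25 + 19/100 + 13/50 + 17/50 + 2/5 + 3/5 + 1 = 287/100 = 2.87 bits/symbol.

2.87 bits/symbol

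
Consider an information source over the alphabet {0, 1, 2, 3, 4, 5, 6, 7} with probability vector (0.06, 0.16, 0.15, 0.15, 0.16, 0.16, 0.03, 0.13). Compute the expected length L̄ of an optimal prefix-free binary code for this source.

Repeatedly combine the two least-probable nodes; the expected code length is the sum of the merged weights.
merge 3/100 + 3/50 → 9/100
merge 9/100 + 13/100 → 11/50
merge 3/20 + 3/20 → 3/10
merge 4/25 + 4/25 → 8/25
merge 4/25 + 11/50 → 19/50
merge 3/10 + 8/25 → 31/50
merge 19/50 + 31/50 → 1
L = 9/100 + 11/50 + 3/10 + 8/25 + 19/50 + 31/50 + 1 = 293/100 = 2.93 bits/symbol.

2.93 bits/symbol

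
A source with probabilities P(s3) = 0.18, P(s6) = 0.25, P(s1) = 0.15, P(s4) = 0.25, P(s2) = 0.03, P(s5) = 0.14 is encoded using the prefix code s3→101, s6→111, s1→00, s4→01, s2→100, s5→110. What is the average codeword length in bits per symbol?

L̄ = Σ pᵢ·ℓᵢ = 0.18·3 + 0.25·3 + 0.15·2 + 0.25·2 + 0.03·3 + 0.14·3 = 2.6 bits/symbol.

2.6 bits/symbol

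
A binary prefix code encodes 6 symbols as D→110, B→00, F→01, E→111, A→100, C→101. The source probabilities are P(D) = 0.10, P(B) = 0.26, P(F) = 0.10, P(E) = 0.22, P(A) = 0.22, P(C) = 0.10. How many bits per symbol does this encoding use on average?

L̄ = Σ pᵢ·ℓᵢ = 0.10·3 + 0.26·2 + 0.10·2 + 0.22·3 + 0.22·3 + 0.10·3 = 2.64 bits/symbol.

2.64 bits/symbol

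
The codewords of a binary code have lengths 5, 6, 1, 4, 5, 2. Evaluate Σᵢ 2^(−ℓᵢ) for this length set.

0.890625

With common denominator 2^6 = 64: Σ 2^(−ℓᵢ) = 2/64 + 1/64 + 32/64 + 4/64 + 2/64 + 16/64 = 57/64 = 0.890625.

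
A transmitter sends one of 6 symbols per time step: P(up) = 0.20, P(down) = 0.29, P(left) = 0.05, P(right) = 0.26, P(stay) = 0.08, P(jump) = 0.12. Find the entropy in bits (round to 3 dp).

H = −Σ pᵢ log₂ pᵢ.
−0.20·log₂(0.20) = 0.4644
−0.29·log₂(0.29) = 0.5179
−0.05·log₂(0.05) = 0.2161
−0.26·log₂(0.26) = 0.5053
−0.08·log₂(0.08) = 0.2915
−0.12·log₂(0.12) = 0.3671
Sum ≈ 2.3622 → 2.362 bits.

2.362 bits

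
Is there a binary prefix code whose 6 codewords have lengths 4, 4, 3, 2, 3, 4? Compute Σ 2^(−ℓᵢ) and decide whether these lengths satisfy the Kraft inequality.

0.6875; yes

With common denominator 2^4 = 16: Σ 2^(−ℓᵢ) = 1/16 + 1/16 + 2/16 + 4/16 + 2/16 + 1/16 = 11/16 = 0.6875.
Kraft's inequality requires Σ ≤ 1; here Σ = 0.6875 ≤ 1, so such a prefix code exists.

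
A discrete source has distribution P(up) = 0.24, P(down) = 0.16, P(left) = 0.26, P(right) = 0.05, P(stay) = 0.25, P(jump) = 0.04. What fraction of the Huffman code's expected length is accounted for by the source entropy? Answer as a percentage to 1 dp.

99.3%

Entropy H = −Σ p log₂ p ≈ 2.3243 bits.
Huffman merges: 1/25+1/20→9/100; 9/100+4/25→1/4; 6/25+1/4→49/100; 1/4+13/50→51/100; 49/100+51/100→1. L = 117/50 ≈ 2.3400.
Efficiency = H/L = 2.3243/2.3400 = 99.3%.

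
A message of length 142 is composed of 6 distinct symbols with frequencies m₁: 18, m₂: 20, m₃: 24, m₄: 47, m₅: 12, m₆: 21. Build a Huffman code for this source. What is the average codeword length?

Probabilities are the counts divided by 142.
Repeatedly combine the two least-probable nodes; the expected code length is the sum of the merged weights.
merge 6/71 + 9/71 → 15/71
merge 10/71 + 21/142 → 41/142
merge 12/71 + 15/71 → 27/71
merge 41/142 + 47/142 → 44/71
merge 27/71 + 44/71 → 1
L = 15/71 + 41/142 + 27/71 + 44/71 + 1 = 5/2 = 2.5 bits/symbol.

2.5 bits/symbol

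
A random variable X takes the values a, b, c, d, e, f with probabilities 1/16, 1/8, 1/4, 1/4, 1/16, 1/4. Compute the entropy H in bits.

2.375 bits

Each probability is a power of 1/2, so log₂(1/p) is an integer.
H = Σ p·log₂(1/p) = 1/16·4 + 1/8·3 + 1/4·2 + 1/4·2 + 1/16·4 + 1/4·2 = 2.375 bits.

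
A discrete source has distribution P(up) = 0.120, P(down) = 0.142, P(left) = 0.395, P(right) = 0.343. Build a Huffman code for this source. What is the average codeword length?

1.867 bits/symbol

Repeatedly combine the two least-probable nodes; the expected code length is the sum of the merged weights.
merge 3/25 + 71/500 → 131/500
merge 131/500 + 343/1000 → 121/200
merge 79/200 + 121/200 → 1
L = 131/500 + 121/200 + 1 = 1867/1000 = 1.867 bits/symbol.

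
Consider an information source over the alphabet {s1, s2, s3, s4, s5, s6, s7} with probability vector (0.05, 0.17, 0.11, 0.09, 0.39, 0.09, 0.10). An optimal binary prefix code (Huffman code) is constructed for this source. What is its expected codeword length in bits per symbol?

2.55 bits/symbol

Repeatedly combine the two least-probable nodes; the expected code length is the sum of the merged weights.
merge 1/20 + 9/100 → 7/50
merge 9/100 + 1/10 → 19/100
merge 11/100 + 7/50 → 1/4
merge 17/100 + 19/100 → 9/25
merge 1/4 + 9/25 → 61/100
merge 39/100 + 61/100 → 1
L = 7/50 + 19/100 + 1/4 + 9/25 + 61/100 + 1 = 51/20 = 2.55 bits/symbol.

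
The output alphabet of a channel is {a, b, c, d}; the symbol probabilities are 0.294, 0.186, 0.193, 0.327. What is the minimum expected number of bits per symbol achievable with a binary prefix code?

Repeatedly combine the two least-probable nodes; the expected code length is the sum of the merged weights.
merge 93/500 + 193/1000 → 379/1000
merge 147/500 + 327/1000 → 621/1000
merge 379/1000 + 621/1000 → 1
L = 379/1000 + 621/1000 + 1 = 2 bits/symbol.

2 bits/symbol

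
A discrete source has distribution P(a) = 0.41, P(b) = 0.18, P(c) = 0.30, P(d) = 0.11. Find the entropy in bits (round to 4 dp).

H = −Σ pᵢ log₂ pᵢ.
−0.41·log₂(0.41) = 0.5274
−0.18·log₂(0.18) = 0.4453
−0.30·log₂(0.30) = 0.5211
−0.11·log₂(0.11) = 0.3503
Sum ≈ 1.8441 → 1.8441 bits.

1.8441 bits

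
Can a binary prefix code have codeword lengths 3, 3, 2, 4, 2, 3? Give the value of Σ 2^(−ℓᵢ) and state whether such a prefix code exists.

With common denominator 2^4 = 16: Σ 2^(−ℓᵢ) = 2/16 + 2/16 + 4/16 + 1/16 + 4/16 + 2/16 = 15/16 = 0.9375.
Kraft's inequality requires Σ ≤ 1; here Σ = 0.9375 ≤ 1, so such a prefix code exists.

0.9375; yes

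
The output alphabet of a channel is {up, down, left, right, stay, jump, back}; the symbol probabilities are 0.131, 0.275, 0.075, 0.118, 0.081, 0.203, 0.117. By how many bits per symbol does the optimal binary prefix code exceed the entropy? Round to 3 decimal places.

0.015 bits

Entropy H = −Σ p log₂ p ≈ 2.6633 bits.
Huffman merges: 3/40+81/1000→39/250; 117/1000+59/500→47/200; 131/1000+39/250→287/1000; 203/1000+47/200→219/500; 11/40+287/1000→281/500; 219/500+281/500→1. L = 1339/500 ≈ 2.6780.
L − H = 2.6780 − 2.6633 = 0.015 bits.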